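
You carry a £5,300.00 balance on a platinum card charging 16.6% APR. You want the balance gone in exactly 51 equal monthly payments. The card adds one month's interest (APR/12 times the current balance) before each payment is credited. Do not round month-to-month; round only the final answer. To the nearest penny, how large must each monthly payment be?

Monthly rate r = 16.6%/12 = 1.38333% = 0.0138333.
Level-payment amortization: P = B₀·r / (1 − (1+r)^(−n)) = 5300.00·0.0138333 / (1 − 1.01383^(−51)).
Denominator 1 − (1+r)^(−51) = 0.503744732.
P = 73.3167 / 0.503744732 ≈ 145.54.

£145.54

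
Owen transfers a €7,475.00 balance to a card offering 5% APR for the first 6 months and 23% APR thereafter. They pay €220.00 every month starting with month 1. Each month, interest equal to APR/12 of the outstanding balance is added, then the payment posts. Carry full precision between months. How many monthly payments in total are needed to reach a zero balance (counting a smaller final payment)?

49 months

Promo months 1–6 at r₀ = 5%/12 = 0.00416667; months 7+ at r₁ = 23%/12 = 0.0191667.
After month 6: iterate B ← B·(1+r₀) − €220.00 for 6 months → €6,330.01.
Then at r₁ with €220.00/mo: n₂ = −ln(1 − r₁·B/P)/ln(1+r₁) ≈ 42.23 → 43 more payments.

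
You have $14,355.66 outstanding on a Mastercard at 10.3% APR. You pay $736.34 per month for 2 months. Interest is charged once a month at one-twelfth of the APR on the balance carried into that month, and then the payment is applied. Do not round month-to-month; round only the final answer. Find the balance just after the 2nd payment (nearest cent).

Monthly rate r = 10.3%/12 = 0.858333% = 0.00858333.
Each month: B ← B·(1+r) − $736.34.
Month 1: interest $123.22; balance after payment $13,742.54.
Month 2: interest $117.96; balance after payment $13,124.16.

$13,124.16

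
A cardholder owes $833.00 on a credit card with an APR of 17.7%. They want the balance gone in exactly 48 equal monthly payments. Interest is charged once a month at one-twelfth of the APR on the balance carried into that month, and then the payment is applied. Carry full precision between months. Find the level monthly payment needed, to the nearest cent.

Monthly rate r = 17.7%/12 = 1.475% = 0.01475.
Level-payment amortization: P = B₀·r / (1 − (1+r)^(−n)) = 833.00·0.01475 / (1 − 1.01475^(−48)).
Denominator 1 − (1+r)^(−48) = 0.504817691.
P = 12.2867 / 0.504817691 ≈ 24.34.

$24.34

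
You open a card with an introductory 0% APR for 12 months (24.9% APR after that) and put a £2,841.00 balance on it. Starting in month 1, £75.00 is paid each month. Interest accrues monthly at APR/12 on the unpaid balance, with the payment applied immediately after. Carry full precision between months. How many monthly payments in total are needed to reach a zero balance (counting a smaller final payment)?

50 payments

Promo months 1–12 at r₀ = 0%/12 = 0; months 13+ at r₁ = 24.9%/12 = 0.02075.
After month 12 (no interest yet): B = £2,841.00 − 12·£75.00 = £1,941.00.
Then at r₁ with £75.00/mo: n₂ = −ln(1 − r₁·B/P)/ln(1+r₁) ≈ 37.49 → 38 more payments.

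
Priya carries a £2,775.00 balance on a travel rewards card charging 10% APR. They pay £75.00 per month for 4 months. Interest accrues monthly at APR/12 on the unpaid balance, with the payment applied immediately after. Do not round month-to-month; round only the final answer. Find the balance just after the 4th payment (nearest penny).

£2,564.89

Monthly rate r = 10%/12 = 0.833333% = 0.00833333.
Each month: B ← B·(1+r) − £75.00.
Month 1: interest £23.12; balance after payment £2,723.12.
Month 2: interest £22.69; balance after payment £2,670.82.
Month 3: interest £22.26; balance after payment £2,618.07.
Month 4: interest £21.82; balance after payment £2,564.89.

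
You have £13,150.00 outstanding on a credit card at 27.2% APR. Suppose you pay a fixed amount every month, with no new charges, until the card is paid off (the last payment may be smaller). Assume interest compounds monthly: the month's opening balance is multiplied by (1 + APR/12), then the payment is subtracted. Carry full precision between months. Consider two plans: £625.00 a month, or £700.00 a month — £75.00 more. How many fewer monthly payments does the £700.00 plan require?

Monthly rate r = 27.2%/12 = 2.26667% = 0.0226667.
At £625.00/mo: n = ⌈−ln(1 − rB₀/P)/ln(1+r)⌉ = 29 payments (last £569.83); total interest = total paid − £13,150.00 = £4,919.83.
At £700.00/mo: 25 payments (last £528.26); total interest £4,178.26.
Payments saved = 29 − 25 = 4.

4 fewer payments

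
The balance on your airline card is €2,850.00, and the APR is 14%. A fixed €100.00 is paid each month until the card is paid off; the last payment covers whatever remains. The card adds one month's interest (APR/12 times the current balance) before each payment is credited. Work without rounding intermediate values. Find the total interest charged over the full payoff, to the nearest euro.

€635

Monthly rate r = 14%/12 = 1.16667% = 0.0116667.
Payoff takes n = ⌈−ln(1 − rB₀/P)/ln(1+r)⌉ = ⌈34.849⌉ = 35 payments; the last is €84.95.
Total paid = 34·€100.00 + €84.95 = €3,484.95.
Total interest = total paid − principal = €3,484.95 − €2,850.00 = €634.95.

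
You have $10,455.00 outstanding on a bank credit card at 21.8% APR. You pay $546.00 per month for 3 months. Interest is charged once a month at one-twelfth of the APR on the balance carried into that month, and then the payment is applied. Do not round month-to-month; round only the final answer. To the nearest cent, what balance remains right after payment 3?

Monthly rate r = 21.8%/12 = 1.81667% = 0.0181667.
Each month: B ← B·(1+r) − $546.00.
Month 1: interest $189.93; balance after payment $10,098.93.
Month 2: interest $183.46; balance after payment $9,736.40.
Month 3: interest $176.88; balance after payment $9,367.27.

$9,367.27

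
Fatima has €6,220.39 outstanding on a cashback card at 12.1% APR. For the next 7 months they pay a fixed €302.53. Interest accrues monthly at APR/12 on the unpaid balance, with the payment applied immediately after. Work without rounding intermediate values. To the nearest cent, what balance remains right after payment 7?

€4,490.09

Monthly rate r = 12.1%/12 = 1.00833% = 0.0100833.
Each month: B ← B·(1+r) − €302.53.
Month 1: interest €62.72; balance after payment €5,980.58.
Month 2: interest €60.30; balance after payment €5,738.36.
Month 3: interest €57.86; balance after payment €5,493.69.
Month 4: interest €55.39; balance after payment €5,246.55.
Month 5: interest €52.90; balance after payment €4,996.93.
Month 6: interest €50.39; balance after payment €4,744.78.
Month 7: interest €47.84; balance after payment €4,490.09.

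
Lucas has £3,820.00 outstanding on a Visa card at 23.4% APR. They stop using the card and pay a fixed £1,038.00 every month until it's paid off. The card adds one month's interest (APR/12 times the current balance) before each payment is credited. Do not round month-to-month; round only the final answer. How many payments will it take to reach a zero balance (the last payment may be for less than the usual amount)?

4 months

Monthly rate r = 23.4%/12 = 1.95% = 0.0195.
Recurrence: B ← B·(1+r) − £1,038.00.
Month 1: interest £74.49; balance after payment £2,856.49.
Month 2: interest £55.70; balance after payment £1,874.19.
Month 3: interest £36.55; balance after payment £872.74.
Month 4: interest £17.02; balance after payment £0.00.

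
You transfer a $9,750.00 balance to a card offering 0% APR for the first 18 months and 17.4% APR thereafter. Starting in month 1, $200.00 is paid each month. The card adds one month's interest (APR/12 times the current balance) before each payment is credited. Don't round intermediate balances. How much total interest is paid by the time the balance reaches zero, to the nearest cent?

Promo months 1–18 at r₀ = 0%/12 = 0; months 19+ at r₁ = 17.4%/12 = 0.0145.
After month 18 (no interest yet): B = $9,750.00 − 18·$200.00 = $6,150.00.
Then at r₁ with $200.00/mo: n₂ = −ln(1 − r₁·B/P)/ln(1+r₁) ≈ 41.01 → 42 more payments.
Total paid = 59·$200.00 + $1.87 = $11,801.87; interest = $11,801.87 − $9,750.00 = $2,051.87.

$2,051.87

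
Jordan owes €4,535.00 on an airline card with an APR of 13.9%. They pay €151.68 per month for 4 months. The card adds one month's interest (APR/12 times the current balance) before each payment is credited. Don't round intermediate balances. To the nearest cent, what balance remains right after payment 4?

€4,131.46

Monthly rate r = 13.9%/12 = 1.15833% = 0.0115833.
Each month: B ← B·(1+r) − €151.68.
Month 1: interest €52.53; balance after payment €4,435.85.
Month 2: interest €51.38; balance after payment €4,335.55.
Month 3: interest €50.22; balance after payment €4,234.09.
Month 4: interest €49.04; balance after payment €4,131.46.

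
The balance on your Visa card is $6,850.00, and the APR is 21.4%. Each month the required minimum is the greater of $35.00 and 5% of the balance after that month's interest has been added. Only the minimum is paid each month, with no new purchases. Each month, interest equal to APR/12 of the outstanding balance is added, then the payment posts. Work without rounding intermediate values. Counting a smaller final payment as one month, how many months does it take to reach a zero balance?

Monthly rate r = 21.4%/12 = 1.78333% = 0.0178333.
While 5% of the post-interest balance exceeds $35.00, each month B ← (B·(1+r))·(1 − 0.05), i.e. B shrinks by the factor (1+r)·0.95 = 0.96694.
This holds for months 1–69. Entering month 70 the balance is $673.46; 5% of the post-interest balance is now below $35.00, so the flat $35.00 minimum applies from here.
From month 70 a fixed $35.00 at rate r clears $673.46 in 24 more payments. Total: 69 + 24 = 93 months.

93 months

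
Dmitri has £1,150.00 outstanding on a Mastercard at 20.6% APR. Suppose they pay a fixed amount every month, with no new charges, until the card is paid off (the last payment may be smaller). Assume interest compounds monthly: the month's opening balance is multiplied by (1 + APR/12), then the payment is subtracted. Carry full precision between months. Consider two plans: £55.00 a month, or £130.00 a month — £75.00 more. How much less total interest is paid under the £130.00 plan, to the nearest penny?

£178.57

Monthly rate r = 20.6%/12 = 1.71667% = 0.0171667.
At £55.00/mo: n = ⌈−ln(1 − rB₀/P)/ln(1+r)⌉ = 27 payments (last £6.79); total interest = total paid − £1,150.00 = £286.79.
At £130.00/mo: 10 payments (last £88.22); total interest £108.22.
Interest saved = £286.79 − £108.22 = £178.57.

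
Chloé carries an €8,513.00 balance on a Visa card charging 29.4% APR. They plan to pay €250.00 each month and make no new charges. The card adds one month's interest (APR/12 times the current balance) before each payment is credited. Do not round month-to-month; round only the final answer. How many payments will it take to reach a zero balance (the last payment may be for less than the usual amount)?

75 months

Monthly rate r = 29.4%/12 = 2.45% = 0.0245.
Recurrence: B ← B·(1+r) − €250.00.
Month 1: interest €208.57; balance after payment €8,471.57.
Month 2: interest €207.55; balance after payment €8,429.12.
Closed form: n = −ln(1 − rB₀/P)/ln(1+r) = −ln(0.16573)/ln(1.0245) ≈ 74.259, so the balance reaches zero during payment 75.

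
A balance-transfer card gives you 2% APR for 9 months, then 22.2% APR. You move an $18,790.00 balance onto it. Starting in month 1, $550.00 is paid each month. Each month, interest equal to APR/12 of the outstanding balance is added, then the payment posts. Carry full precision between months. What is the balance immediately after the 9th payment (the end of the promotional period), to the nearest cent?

Promo months 1–9 at r₀ = 2%/12 = 0.00166667; months 10+ at r₁ = 22.2%/12 = 0.0185.
After month 9: iterate B ← B·(1+r₀) − $550.00 for 9 months → $14,090.61.

$14,090.61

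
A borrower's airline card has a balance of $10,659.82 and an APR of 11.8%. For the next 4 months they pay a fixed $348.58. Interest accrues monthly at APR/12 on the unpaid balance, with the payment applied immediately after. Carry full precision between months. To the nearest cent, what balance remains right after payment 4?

Monthly rate r = 11.8%/12 = 0.983333% = 0.00983333.
Each month: B ← B·(1+r) − $348.58.
Month 1: interest $104.82; balance after payment $10,416.06.
Month 2: interest $102.42; balance after payment $10,169.91.
Month 3: interest $100.00; balance after payment $9,921.33.
Month 4: interest $97.56; balance after payment $9,670.31.

$9,670.31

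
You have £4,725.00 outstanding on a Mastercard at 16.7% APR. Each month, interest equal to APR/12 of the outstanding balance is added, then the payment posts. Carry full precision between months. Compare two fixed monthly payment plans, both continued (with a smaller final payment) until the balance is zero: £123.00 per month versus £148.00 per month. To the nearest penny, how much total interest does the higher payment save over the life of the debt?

Monthly rate r = 16.7%/12 = 1.39167% = 0.0139167.
At £123.00/mo: n = ⌈−ln(1 − rB₀/P)/ln(1+r)⌉ = 56 payments (last £42.25); total interest = total paid − £4,725.00 = £2,082.25.
At £148.00/mo: 43 payments (last £75.80); total interest £1,566.80.
Interest saved = £2,082.25 − £1,566.80 = £515.45.

£515.45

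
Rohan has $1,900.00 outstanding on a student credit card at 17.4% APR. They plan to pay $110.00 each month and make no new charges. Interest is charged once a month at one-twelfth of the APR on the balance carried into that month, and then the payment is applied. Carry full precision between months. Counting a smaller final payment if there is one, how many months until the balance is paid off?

21 months

Monthly rate r = 17.4%/12 = 1.45% = 0.0145.
Recurrence: B ← B·(1+r) − $110.00.
Month 1: interest $27.55; balance after payment $1,817.55.
Month 2: interest $26.35; balance after payment $1,733.90.
Closed form: n = −ln(1 − rB₀/P)/ln(1+r) = −ln(0.74955)/ln(1.0145) ≈ 20.026, so the balance reaches zero during payment 21.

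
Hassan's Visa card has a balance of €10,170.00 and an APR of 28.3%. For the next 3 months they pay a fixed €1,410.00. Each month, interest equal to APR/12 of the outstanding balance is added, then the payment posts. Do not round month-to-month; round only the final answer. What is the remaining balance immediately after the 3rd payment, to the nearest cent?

€6,576.09

Monthly rate r = 28.3%/12 = 2.35833% = 0.0235833.
Each month: B ← B·(1+r) − €1,410.00.
Month 1: interest €239.84; balance after payment €8,999.84.
Month 2: interest €212.25; balance after payment €7,802.09.
Month 3: interest €184.00; balance after payment €6,576.09.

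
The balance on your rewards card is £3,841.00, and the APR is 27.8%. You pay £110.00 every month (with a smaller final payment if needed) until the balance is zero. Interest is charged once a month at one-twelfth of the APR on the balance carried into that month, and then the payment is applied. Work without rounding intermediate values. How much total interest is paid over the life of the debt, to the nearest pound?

£4,109

Monthly rate r = 27.8%/12 = 2.31667% = 0.0231667.
Payoff takes n = ⌈−ln(1 − rB₀/P)/ln(1+r)⌉ = ⌈72.270⌉ = 73 payments; the last is £29.95.
Total paid = 72·£110.00 + £29.95 = £7,949.95.
Total interest = total paid − principal = £7,949.95 − £3,841.00 = £4,108.95.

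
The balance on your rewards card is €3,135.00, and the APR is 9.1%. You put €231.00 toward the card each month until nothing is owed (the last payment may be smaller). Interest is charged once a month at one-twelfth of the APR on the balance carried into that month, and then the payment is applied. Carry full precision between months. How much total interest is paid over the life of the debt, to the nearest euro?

Monthly rate r = 9.1%/12 = 0.758333% = 0.00758333.
Payoff takes n = ⌈−ln(1 − rB₀/P)/ln(1+r)⌉ = ⌈14.376⌉ = 15 payments; the last is €87.05.
Total paid = 14·€231.00 + €87.05 = €3,321.05.
Total interest = total paid − principal = €3,321.05 − €3,135.00 = €186.05.

€186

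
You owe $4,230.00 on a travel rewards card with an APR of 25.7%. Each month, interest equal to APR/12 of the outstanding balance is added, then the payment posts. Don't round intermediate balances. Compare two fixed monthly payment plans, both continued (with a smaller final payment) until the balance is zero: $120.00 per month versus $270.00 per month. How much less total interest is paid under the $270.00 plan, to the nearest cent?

Monthly rate r = 25.7%/12 = 2.14167% = 0.0214167.
At $120.00/mo: n = ⌈−ln(1 − rB₀/P)/ln(1+r)⌉ = 67 payments (last $43.70); total interest = total paid − $4,230.00 = $3,733.70.
At $270.00/mo: 20 payments (last $78.84); total interest $978.84.
Interest saved = $3,733.70 − $978.84 = $2,754.86.

$2,754.86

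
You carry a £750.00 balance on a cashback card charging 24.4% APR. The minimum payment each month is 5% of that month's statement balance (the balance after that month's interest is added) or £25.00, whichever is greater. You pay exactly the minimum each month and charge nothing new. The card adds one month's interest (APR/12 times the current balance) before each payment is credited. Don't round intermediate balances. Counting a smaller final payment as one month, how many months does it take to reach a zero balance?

39 months

Monthly rate r = 24.4%/12 = 2.03333% = 0.0203333.
While 5% of the post-interest balance exceeds £25.00, each month B ← (B·(1+r))·(1 − 0.05), i.e. B shrinks by the factor (1+r)·0.95 = 0.96932.
This holds for months 1–14. Entering month 15 the balance is £484.82; 5% of the post-interest balance is now below £25.00, so the flat £25.00 minimum applies from here.
From month 15 a fixed £25.00 at rate r clears £484.82 in 25 more payments. Total: 14 + 25 = 39 months.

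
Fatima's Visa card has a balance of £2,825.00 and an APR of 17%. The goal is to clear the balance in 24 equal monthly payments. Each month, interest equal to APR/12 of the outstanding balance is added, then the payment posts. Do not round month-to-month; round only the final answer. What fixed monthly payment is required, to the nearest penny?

Monthly rate r = 17%/12 = 1.41667% = 0.0141667.
Level-payment amortization: P = B₀·r / (1 − (1+r)^(−n)) = 2825.00·0.0141667 / (1 − 1.01417^(−24)).
Denominator 1 − (1+r)^(−24) = 0.286529489.
P = 40.0208 / 0.286529489 ≈ 139.67.

£139.67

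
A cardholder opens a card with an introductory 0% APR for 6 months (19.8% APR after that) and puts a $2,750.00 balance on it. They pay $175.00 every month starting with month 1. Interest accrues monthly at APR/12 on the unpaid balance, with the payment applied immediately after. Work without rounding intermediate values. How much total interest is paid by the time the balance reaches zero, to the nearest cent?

$168.37

Promo months 1–6 at r₀ = 0%/12 = 0; months 7+ at r₁ = 19.8%/12 = 0.0165.
After month 6 (no interest yet): B = $2,750.00 − 6·$175.00 = $1,700.00.
Then at r₁ with $175.00/mo: n₂ = −ln(1 − r₁·B/P)/ln(1+r₁) ≈ 10.67 → 11 more payments.
Total paid = 16·$175.00 + $118.37 = $2,918.37; interest = $2,918.37 − $2,750.00 = $168.37.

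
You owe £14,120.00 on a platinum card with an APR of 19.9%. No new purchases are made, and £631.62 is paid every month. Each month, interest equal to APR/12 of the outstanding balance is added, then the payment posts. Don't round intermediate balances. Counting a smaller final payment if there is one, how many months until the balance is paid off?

Monthly rate r = 19.9%/12 = 1.65833% = 0.0165833.
Recurrence: B ← B·(1+r) − £631.62.
Month 1: interest £234.16; balance after payment £13,722.54.
Month 2: interest £227.57; balance after payment £13,318.48.
Closed form: n = −ln(1 − rB₀/P)/ln(1+r) = −ln(0.62928)/ln(1.01658) ≈ 28.162, so the balance reaches zero during payment 29.

29 payments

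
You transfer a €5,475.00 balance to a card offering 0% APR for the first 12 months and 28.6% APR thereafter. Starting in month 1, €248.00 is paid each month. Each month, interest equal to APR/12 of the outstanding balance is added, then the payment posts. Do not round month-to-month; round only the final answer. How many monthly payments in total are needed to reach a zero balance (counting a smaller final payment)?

24 months

Promo months 1–12 at r₀ = 0%/12 = 0; months 13+ at r₁ = 28.6%/12 = 0.0238333.
After month 12 (no interest yet): B = €5,475.00 − 12·€248.00 = €2,499.00.
Then at r₁ with €248.00/mo: n₂ = −ln(1 − r₁·B/P)/ln(1+r₁) ≈ 11.66 → 12 more payments.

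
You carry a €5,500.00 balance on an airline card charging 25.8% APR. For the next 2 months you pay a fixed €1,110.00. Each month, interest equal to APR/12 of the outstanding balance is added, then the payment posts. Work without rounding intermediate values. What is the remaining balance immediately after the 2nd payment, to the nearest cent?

€3,495.18

Monthly rate r = 25.8%/12 = 2.15% = 0.0215.
Each month: B ← B·(1+r) − €1,110.00.
Month 1: interest €118.25; balance after payment €4,508.25.
Month 2: interest €96.93; balance after payment €3,495.18.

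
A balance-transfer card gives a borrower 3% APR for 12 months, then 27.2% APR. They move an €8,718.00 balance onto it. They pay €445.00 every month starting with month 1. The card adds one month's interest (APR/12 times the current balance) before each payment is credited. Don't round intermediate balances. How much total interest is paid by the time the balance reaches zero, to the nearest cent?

€605.86

Promo months 1–12 at r₀ = 3%/12 = 0.0025; months 13+ at r₁ = 27.2%/12 = 0.0226667.
After month 12: iterate B ← B·(1+r₀) − €445.00 for 12 months → €3,569.13.
Then at r₁ with €445.00/mo: n₂ = −ln(1 − r₁·B/P)/ln(1+r₁) ≈ 8.95 → 9 more payments.
Total paid = 20·€445.00 + €423.86 = €9,323.86; interest = €9,323.86 − €8,718.00 = €605.86.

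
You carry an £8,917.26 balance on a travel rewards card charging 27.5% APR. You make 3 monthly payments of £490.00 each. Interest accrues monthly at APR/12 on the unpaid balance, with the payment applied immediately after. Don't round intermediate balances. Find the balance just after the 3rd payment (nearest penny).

£8,040.53

Monthly rate r = 27.5%/12 = 2.29167% = 0.0229167.
Each month: B ← B·(1+r) − £490.00.
Month 1: interest £204.35; balance after payment £8,631.61.
Month 2: interest £197.81; balance after payment £8,339.42.
Month 3: interest £191.11; balance after payment £8,040.53.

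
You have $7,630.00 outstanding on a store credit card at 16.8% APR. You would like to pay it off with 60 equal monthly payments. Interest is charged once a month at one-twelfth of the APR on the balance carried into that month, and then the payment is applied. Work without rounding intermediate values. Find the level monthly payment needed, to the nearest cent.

$188.81

Monthly rate r = 16.8%/12 = 1.4% = 0.014.
Level-payment amortization: P = B₀·r / (1 − (1+r)^(−n)) = 7630.00·0.014 / (1 − 1.014^(−60)).
Denominator 1 − (1+r)^(−60) = 0.565767125.
P = 106.82 / 0.565767125 ≈ 188.81.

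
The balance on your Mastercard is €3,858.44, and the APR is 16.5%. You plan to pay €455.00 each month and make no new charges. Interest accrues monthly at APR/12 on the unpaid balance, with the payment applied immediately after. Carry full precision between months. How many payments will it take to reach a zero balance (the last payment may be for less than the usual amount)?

10 payments

Monthly rate r = 16.5%/12 = 1.375% = 0.01375.
Recurrence: B ← B·(1+r) − €455.00.
Month 1: interest €53.05; balance after payment €3,456.49.
Month 2: interest €47.53; balance after payment €3,049.02.
Closed form: n = −ln(1 − rB₀/P)/ln(1+r) = −ln(0.8834)/ln(1.01375) ≈ 9.078, so the balance reaches zero during payment 10.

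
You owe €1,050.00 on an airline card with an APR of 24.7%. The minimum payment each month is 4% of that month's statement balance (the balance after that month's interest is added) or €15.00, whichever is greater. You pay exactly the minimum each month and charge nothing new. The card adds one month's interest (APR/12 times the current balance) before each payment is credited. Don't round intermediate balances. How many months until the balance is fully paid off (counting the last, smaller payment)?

Monthly rate r = 24.7%/12 = 2.05833% = 0.0205833.
While 4% of the post-interest balance exceeds €15.00, each month B ← (B·(1+r))·(1 − 0.04), i.e. B shrinks by the factor (1+r)·0.96 = 0.97976.
This holds for months 1–52. Entering month 53 the balance is €362.59; 4% of the post-interest balance is now below €15.00, so the flat €15.00 minimum applies from here.
From month 53 a fixed €15.00 at rate r clears €362.59 in 34 more payments. Total: 52 + 34 = 86 months.

86 months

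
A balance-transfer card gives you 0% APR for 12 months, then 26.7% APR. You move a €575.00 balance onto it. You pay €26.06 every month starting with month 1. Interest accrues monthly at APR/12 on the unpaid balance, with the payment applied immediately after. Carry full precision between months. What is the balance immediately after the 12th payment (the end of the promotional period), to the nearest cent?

Promo months 1–12 at r₀ = 0%/12 = 0; months 13+ at r₁ = 26.7%/12 = 0.02225.
After month 12 (no interest yet): B = €575.00 − 12·€26.06 = €262.28.

€262.28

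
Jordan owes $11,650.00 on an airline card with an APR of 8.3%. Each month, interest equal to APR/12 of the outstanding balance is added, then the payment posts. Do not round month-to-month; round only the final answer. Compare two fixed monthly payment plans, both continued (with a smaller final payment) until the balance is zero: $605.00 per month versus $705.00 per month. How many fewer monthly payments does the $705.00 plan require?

3 fewer payments

Monthly rate r = 8.3%/12 = 0.691667% = 0.00691667.
At $605.00/mo: n = ⌈−ln(1 − rB₀/P)/ln(1+r)⌉ = 21 payments (last $446.01); total interest = total paid − $11,650.00 = $896.01.
At $705.00/mo: 18 payments (last $429.61); total interest $764.61.
Payments saved = 21 − 18 = 3.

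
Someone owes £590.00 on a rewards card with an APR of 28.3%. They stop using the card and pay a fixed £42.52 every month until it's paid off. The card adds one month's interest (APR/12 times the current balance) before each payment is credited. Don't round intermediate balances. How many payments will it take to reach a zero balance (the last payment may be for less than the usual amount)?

18 months

Monthly rate r = 28.3%/12 = 2.35833% = 0.0235833.
Recurrence: B ← B·(1+r) − £42.52.
Month 1: interest £13.91; balance after payment £561.39.
Month 2: interest £13.24; balance after payment £532.11.
Closed form: n = −ln(1 − rB₀/P)/ln(1+r) = −ln(0.67276)/ln(1.02358) ≈ 17.004, so the balance reaches zero during payment 18.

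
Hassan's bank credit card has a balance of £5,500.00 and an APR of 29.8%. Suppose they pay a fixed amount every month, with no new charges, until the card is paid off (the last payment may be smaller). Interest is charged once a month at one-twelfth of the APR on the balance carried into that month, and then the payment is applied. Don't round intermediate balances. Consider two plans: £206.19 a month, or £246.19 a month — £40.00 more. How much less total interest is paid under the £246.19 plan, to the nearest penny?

Monthly rate r = 29.8%/12 = 2.48333% = 0.0248333.
At £206.19/mo: n = ⌈−ln(1 − rB₀/P)/ln(1+r)⌉ = 45 payments (last £56.13); total interest = total paid − £5,500.00 = £3,628.49.
At £246.19/mo: 33 payments (last £243.37); total interest £2,621.45.
Interest saved = £3,628.49 − £2,621.45 = £1,007.04.

£1,007.04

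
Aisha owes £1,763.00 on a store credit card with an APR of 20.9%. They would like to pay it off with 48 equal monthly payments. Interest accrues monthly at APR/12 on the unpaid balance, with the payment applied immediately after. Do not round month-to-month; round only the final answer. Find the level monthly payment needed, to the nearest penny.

Monthly rate r = 20.9%/12 = 1.74167% = 0.0174167.
Level-payment amortization: P = B₀·r / (1 − (1+r)^(−n)) = 1763.00·0.0174167 / (1 − 1.01742^(−48)).
Denominator 1 − (1+r)^(−48) = 0.56342857.
P = 30.7056 / 0.56342857 ≈ 54.50.

£54.50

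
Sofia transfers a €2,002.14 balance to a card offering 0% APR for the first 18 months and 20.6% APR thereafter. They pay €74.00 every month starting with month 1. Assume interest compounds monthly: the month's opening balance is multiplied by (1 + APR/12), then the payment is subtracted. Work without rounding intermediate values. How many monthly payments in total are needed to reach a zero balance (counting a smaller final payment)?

Promo months 1–18 at r₀ = 0%/12 = 0; months 19+ at r₁ = 20.6%/12 = 0.0171667.
After month 18 (no interest yet): B = €2,002.14 − 18·€74.00 = €670.14.
Then at r₁ with €74.00/mo: n₂ = −ln(1 − r₁·B/P)/ln(1+r₁) ≈ 9.93 → 10 more payments.

28 months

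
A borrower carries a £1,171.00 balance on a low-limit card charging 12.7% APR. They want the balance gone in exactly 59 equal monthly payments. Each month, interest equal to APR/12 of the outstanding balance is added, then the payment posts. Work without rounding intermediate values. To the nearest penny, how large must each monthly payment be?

£26.79

Monthly rate r = 12.7%/12 = 1.05833% = 0.0105833.
Level-payment amortization: P = B₀·r / (1 − (1+r)^(−n)) = 1171.00·0.0105833 / (1 − 1.01058^(−59)).
Denominator 1 − (1+r)^(−59) = 0.462666101.
P = 12.3931 / 0.462666101 ≈ 26.79.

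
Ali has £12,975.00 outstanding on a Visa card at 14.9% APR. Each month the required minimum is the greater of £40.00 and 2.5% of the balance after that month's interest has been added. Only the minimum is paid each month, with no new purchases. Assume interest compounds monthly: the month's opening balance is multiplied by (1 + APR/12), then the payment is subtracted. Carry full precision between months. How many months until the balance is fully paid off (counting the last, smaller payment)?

217 months

Monthly rate r = 14.9%/12 = 1.24167% = 0.0124167.
While 2.5% of the post-interest balance exceeds £40.00, each month B ← (B·(1+r))·(1 − 0.025), i.e. B shrinks by the factor (1+r)·0.975 = 0.98711.
This holds for months 1–163. Entering month 164 the balance is £1,564.67; 2.5% of the post-interest balance is now below £40.00, so the flat £40.00 minimum applies from here.
From month 164 a fixed £40.00 at rate r clears £1,564.67 in 54 more payments. Total: 163 + 54 = 217 months.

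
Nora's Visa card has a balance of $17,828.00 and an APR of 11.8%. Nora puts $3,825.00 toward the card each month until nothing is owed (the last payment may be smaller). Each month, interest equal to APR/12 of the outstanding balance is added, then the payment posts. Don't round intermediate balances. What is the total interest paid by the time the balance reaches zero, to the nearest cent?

$514.11

Monthly rate r = 11.8%/12 = 0.983333% = 0.00983333.
Payoff takes n = ⌈−ln(1 − rB₀/P)/ln(1+r)⌉ = ⌈4.795⌉ = 5 payments; the last is $3,042.11.
Total paid = 4·$3,825.00 + $3,042.11 = $18,342.11.
Total interest = total paid − principal = $18,342.11 − $17,828.00 = $514.11.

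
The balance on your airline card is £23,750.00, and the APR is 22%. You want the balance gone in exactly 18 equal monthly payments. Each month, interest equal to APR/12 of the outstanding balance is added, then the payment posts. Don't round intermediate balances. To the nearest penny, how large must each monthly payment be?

£1,561.06

Monthly rate r = 22%/12 = 1.83333% = 0.0183333.
Level-payment amortization: P = B₀·r / (1 − (1+r)^(−n)) = 23750.00·0.0183333 / (1 − 1.01833^(−18)).
Denominator 1 − (1+r)^(−18) = 0.278924529.
P = 435.417 / 0.278924529 ≈ 1561.06.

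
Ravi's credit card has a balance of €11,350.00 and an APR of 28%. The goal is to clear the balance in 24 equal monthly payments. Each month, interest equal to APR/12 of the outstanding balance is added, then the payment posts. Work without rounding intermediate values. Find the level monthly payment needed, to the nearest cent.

€622.98

Monthly rate r = 28%/12 = 2.33333% = 0.0233333.
Level-payment amortization: P = B₀·r / (1 − (1+r)^(−n)) = 11350.00·0.0233333 / (1 − 1.02333^(−24)).
Denominator 1 − (1+r)^(−24) = 0.425104245.
P = 264.833 / 0.425104245 ≈ 622.98.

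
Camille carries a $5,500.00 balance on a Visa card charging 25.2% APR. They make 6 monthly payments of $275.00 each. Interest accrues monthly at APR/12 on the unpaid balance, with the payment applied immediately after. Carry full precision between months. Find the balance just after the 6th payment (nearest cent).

Monthly rate r = 25.2%/12 = 2.1% = 0.021.
Each month: B ← B·(1+r) − $275.00.
Month 1: interest $115.50; balance after payment $5,340.50.
Month 2: interest $112.15; balance after payment $5,177.65.
Month 3: interest $108.73; balance after payment $5,011.38.
Month 4: interest $105.24; balance after payment $4,841.62.
Month 5: interest $101.67; balance after payment $4,668.29.
Month 6: interest $98.03; balance after payment $4,491.33.

$4,491.33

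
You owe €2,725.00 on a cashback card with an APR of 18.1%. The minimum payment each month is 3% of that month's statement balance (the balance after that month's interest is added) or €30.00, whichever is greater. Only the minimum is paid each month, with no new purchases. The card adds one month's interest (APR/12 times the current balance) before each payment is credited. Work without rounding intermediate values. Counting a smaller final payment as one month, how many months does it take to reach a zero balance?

Monthly rate r = 18.1%/12 = 1.50833% = 0.0150833.
While 3% of the post-interest balance exceeds €30.00, each month B ← (B·(1+r))·(1 − 0.03), i.e. B shrinks by the factor (1+r)·0.97 = 0.98463.
This holds for months 1–66. Entering month 67 the balance is €980.42; 3% of the post-interest balance is now below €30.00, so the flat €30.00 minimum applies from here.
From month 67 a fixed €30.00 at rate r clears €980.42 in 46 more payments. Total: 66 + 46 = 112 months.

112 months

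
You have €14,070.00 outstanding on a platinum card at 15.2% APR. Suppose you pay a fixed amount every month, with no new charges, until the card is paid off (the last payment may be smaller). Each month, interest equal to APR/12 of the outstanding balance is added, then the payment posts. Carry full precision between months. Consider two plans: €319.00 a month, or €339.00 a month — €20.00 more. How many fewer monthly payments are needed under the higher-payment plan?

Monthly rate r = 15.2%/12 = 1.26667% = 0.0126667.
At €319.00/mo: n = ⌈−ln(1 − rB₀/P)/ln(1+r)⌉ = 65 payments (last €314.72); total interest = total paid − €14,070.00 = €6,660.72.
At €339.00/mo: 60 payments (last €89.92); total interest €6,020.92.
Payments saved = 65 − 60 = 5.

5 fewer payments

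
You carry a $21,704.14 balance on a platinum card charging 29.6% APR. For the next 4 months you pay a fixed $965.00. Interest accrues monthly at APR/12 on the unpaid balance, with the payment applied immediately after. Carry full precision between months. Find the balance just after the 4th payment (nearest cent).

Monthly rate r = 29.6%/12 = 2.46667% = 0.0246667.
Each month: B ← B·(1+r) − $965.00.
Month 1: interest $535.37; balance after payment $21,274.51.
Month 2: interest $524.77; balance after payment $20,834.28.
Month 3: interest $513.91; balance after payment $20,383.19.
Month 4: interest $502.79; balance after payment $19,920.98.

$19,920.98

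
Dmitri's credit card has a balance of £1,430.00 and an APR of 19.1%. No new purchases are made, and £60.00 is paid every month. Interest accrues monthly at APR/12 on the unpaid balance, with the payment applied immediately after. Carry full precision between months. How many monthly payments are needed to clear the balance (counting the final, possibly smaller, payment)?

31 payments

Monthly rate r = 19.1%/12 = 1.59167% = 0.0159167.
Recurrence: B ← B·(1+r) − £60.00.
Month 1: interest £22.76; balance after payment £1,392.76.
Month 2: interest £22.17; balance after payment £1,354.93.
Closed form: n = −ln(1 − rB₀/P)/ln(1+r) = −ln(0.62065)/ln(1.01592) ≈ 30.205, so the balance reaches zero during payment 31.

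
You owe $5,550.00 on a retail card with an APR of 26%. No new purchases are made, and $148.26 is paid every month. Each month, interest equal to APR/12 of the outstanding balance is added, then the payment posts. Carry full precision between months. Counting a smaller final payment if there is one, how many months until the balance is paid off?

78 months

Monthly rate r = 26%/12 = 2.16667% = 0.0216667.
Recurrence: B ← B·(1+r) − $148.26.
Month 1: interest $120.25; balance after payment $5,521.99.
Month 2: interest $119.64; balance after payment $5,493.37.
Closed form: n = −ln(1 − rB₀/P)/ln(1+r) = −ln(0.18892)/ln(1.02167) ≈ 77.741, so the balance reaches zero during payment 78.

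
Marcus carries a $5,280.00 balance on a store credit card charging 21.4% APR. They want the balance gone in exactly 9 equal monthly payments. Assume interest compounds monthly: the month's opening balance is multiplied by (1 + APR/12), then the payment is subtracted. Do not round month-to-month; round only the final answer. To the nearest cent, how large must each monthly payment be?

Monthly rate r = 21.4%/12 = 1.78333% = 0.0178333.
Level-payment amortization: P = B₀·r / (1 − (1+r)^(−n)) = 5280.00·0.0178333 / (1 − 1.01783^(−9)).
Denominator 1 − (1+r)^(−9) = 0.14707671.
P = 94.16 / 0.14707671 ≈ 640.21.

$640.21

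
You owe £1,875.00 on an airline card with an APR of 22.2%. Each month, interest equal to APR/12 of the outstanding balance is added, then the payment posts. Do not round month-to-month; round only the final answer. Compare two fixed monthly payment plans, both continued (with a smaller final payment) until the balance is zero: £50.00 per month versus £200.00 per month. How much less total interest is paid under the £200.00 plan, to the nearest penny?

£1,149.19

Monthly rate r = 22.2%/12 = 1.85% = 0.0185.
At £50.00/mo: n = ⌈−ln(1 − rB₀/P)/ln(1+r)⌉ = 65 payments (last £27.86); total interest = total paid − £1,875.00 = £1,352.86.
At £200.00/mo: 11 payments (last £78.67); total interest £203.67.
Interest saved = £1,352.86 − £203.67 = £1,149.19.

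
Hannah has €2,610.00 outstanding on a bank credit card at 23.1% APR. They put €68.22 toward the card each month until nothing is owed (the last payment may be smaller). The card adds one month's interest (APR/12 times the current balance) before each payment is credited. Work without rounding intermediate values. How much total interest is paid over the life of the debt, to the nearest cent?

Monthly rate r = 23.1%/12 = 1.925% = 0.01925.
Payoff takes n = ⌈−ln(1 − rB₀/P)/ln(1+r)⌉ = ⌈69.943⌉ = 70 payments; the last is €64.40.
Total paid = 69·€68.22 + €64.40 = €4,771.58.
Total interest = total paid − principal = €4,771.58 − €2,610.00 = €2,161.58.

€2,161.58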